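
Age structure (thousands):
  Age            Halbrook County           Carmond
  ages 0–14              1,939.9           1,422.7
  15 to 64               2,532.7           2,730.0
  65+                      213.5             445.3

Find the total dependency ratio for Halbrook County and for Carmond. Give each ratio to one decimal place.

Halbrook County: 85.0
Carmond: 68.4

Halbrook County: (1,939.9 + 213.5) / 2,532.7 × 100 = 2,153.4 / 2,532.7 × 100 = 85.0
Carmond: (1,422.7 + 445.3) / 2,730.0 × 100 = 1,868.0 / 2,730.0 × 100 = 68.4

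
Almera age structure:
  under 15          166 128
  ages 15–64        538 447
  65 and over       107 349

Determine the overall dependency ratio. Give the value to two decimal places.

Total dependency ratio = (166 128 + 107 349) / 538 447 × 100 = 273 477 / 538 447 × 100 = 50.79

Total dependency ratio: 50.79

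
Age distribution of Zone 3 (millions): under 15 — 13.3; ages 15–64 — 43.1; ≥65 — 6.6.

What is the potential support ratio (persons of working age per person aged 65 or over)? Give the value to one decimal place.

Potential support ratio: 6.5

Potential support ratio = 43.1 / 6.6 = 6.5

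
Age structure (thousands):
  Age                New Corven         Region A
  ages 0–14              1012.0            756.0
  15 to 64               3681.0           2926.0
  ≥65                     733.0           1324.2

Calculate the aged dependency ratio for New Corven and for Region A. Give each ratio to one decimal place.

New Corven: 733.0 / 3681.0 × 100 = 19.9
Region A: 1324.2 / 2926.0 × 100 = 45.3

New Corven: 19.9
Region A: 45.3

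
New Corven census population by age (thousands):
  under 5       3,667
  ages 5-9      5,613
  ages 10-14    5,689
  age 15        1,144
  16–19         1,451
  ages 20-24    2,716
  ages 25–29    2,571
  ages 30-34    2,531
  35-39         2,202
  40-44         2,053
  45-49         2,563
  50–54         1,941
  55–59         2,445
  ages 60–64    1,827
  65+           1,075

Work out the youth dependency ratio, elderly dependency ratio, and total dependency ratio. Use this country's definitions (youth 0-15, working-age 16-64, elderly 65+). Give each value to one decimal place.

Youth dependency ratio: 72.3
Old-age dependency ratio: 4.8
Total dependency ratio: 77.1

0–15: 3,667 + 5,613 + 5,689 + 1,144 = 16,113
16–64: 1,451 + 2,716 + 2,571 + 2,531 + 2,202 + 2,053 + 2,563 + 1,941 + 2,445 + 1,827 = 22,300
65+: 1,075
Youth dependency ratio = 16,113 / 22,300 × 100 = 72.3
Old-age dependency ratio = 1,075 / 22,300 × 100 = 4.8
Total dependency ratio = (16,113 + 1,075) / 22,300 × 100 = 17,188 / 22,300 × 100 = 77.1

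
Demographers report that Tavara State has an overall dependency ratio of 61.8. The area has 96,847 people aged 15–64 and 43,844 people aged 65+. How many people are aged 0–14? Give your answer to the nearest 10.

Aged 0–14: 16,010

Total dependency ratio = (youth + elderly) / working-age × 100
61.8 = (Y + 43,844) / 96,847 × 100
⇒ 16,010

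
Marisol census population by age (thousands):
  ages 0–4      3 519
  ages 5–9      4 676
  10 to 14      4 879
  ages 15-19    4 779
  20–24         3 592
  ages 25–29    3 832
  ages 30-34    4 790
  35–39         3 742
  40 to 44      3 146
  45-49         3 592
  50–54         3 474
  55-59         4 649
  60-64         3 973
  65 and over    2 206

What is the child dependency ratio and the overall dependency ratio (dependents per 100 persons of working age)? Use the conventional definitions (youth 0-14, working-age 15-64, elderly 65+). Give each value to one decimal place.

Youth dependency ratio: 33.0
Total dependency ratio: 38.6

0–14: 3 519 + 4 676 + 4 879 = 13 074
15–64: 4 779 + 3 592 + 3 832 + 4 790 + 3 742 + 3 146 + 3 592 + 3 474 + 4 649 + 3 973 = 39 569
65+: 2 206
Youth dependency ratio = 13 074 / 39 569 × 100 = 33.0
Total dependency ratio = (13 074 + 2 206) / 39 569 × 100 = 15 280 / 39 569 × 100 = 38.6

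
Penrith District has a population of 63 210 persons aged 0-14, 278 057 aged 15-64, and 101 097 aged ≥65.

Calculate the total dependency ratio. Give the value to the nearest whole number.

Total dependency ratio = (63 210 + 101 097) / 278 057 × 100 = 164 307 / 278 057 × 100 = 59

Total dependency ratio: 59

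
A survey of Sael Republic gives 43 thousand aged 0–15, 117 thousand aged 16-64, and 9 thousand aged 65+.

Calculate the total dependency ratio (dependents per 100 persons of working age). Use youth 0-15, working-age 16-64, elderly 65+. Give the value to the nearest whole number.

Total dependency ratio: 44

Total dependency ratio = (43 + 9) / 117 × 100 = 52 / 117 × 100 = 44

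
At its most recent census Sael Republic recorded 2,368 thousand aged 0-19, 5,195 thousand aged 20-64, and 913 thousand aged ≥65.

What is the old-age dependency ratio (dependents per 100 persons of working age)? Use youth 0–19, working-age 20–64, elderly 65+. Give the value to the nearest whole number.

Old-age dependency ratio: 18

Old-age dependency ratio = 913 / 5,195 × 100 = 18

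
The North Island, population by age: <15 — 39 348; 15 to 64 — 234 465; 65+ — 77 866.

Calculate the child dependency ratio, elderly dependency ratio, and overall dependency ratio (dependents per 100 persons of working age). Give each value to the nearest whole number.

Youth dependency ratio = 39 348 / 234 465 × 100 = 17
Old-age dependency ratio = 77 866 / 234 465 × 100 = 33
Total dependency ratio = (39 348 + 77 866) / 234 465 × 100 = 117 214 / 234 465 × 100 = 50

Youth dependency ratio: 17
Old-age dependency ratio: 33
Total dependency ratio: 50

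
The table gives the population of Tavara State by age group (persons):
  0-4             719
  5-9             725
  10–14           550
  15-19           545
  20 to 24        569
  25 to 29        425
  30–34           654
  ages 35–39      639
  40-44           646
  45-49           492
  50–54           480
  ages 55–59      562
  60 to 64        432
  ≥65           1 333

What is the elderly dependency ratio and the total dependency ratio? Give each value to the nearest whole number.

Old-age dependency ratio: 24
Total dependency ratio: 61

0–14: 719 + 725 + 550 = 1 994
15–64: 545 + 569 + 425 + 654 + 639 + 646 + 492 + 480 + 562 + 432 = 5 444
65+: 1 333
Old-age dependency ratio = 1 333 / 5 444 × 100 = 24
Total dependency ratio = (1 994 + 1 333) / 5 444 × 100 = 3 327 / 5 444 × 100 = 61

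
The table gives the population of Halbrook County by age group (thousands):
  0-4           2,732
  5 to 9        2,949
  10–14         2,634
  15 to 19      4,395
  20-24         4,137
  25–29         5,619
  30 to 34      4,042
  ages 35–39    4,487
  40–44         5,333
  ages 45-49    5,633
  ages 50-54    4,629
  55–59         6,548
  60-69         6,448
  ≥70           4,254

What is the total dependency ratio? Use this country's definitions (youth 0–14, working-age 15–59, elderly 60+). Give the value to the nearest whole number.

Total dependency ratio: 42

0–14: 2,732 + 2,949 + 2,634 = 8,315
15–59: 4,395 + 4,137 + 5,619 + 4,042 + 4,487 + 5,333 + 5,633 + 4,629 + 6,548 = 44,823
60+: 6,448 + 4,254 = 10,702
Total dependency ratio = (8,315 + 10,702) / 44,823 × 100 = 19,017 / 44,823 × 100 = 42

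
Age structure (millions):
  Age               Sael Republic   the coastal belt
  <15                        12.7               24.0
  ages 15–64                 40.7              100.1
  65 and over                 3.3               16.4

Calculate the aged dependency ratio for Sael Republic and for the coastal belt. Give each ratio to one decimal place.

Sael Republic: 3.3 / 40.7 × 100 = 8.1
the coastal belt: 16.4 / 100.1 × 100 = 16.4

Sael Republic: 8.1
the coastal belt: 16.4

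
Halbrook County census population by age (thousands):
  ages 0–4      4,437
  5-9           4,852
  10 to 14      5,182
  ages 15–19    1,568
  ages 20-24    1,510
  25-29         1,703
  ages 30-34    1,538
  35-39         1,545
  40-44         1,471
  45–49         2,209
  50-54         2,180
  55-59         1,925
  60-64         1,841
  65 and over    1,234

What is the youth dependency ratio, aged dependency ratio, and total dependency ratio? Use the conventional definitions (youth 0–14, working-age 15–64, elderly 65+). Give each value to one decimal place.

0–14: 4,437 + 4,852 + 5,182 = 14,471
15–64: 1,568 + 1,510 + 1,703 + 1,538 + 1,545 + 1,471 + 2,209 + 2,180 + 1,925 + 1,841 = 17,490
65+: 1,234
Youth dependency ratio = 14,471 / 17,490 × 100 = 82.7
Old-age dependency ratio = 1,234 / 17,490 × 100 = 7.1
Total dependency ratio = (14,471 + 1,234) / 17,490 × 100 = 15,705 / 17,490 × 100 = 89.8

Youth dependency ratio: 82.7
Old-age dependency ratio: 7.1
Total dependency ratio: 89.8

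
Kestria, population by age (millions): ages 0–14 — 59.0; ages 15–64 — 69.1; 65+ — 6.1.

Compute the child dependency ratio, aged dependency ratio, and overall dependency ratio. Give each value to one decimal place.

Youth dependency ratio: 85.4
Old-age dependency ratio: 8.8
Total dependency ratio: 94.2

Youth dependency ratio = 59.0 / 69.1 × 100 = 85.4
Old-age dependency ratio = 6.1 / 69.1 × 100 = 8.8
Total dependency ratio = (59.0 + 6.1) / 69.1 × 100 = 65.1 / 69.1 × 100 = 94.2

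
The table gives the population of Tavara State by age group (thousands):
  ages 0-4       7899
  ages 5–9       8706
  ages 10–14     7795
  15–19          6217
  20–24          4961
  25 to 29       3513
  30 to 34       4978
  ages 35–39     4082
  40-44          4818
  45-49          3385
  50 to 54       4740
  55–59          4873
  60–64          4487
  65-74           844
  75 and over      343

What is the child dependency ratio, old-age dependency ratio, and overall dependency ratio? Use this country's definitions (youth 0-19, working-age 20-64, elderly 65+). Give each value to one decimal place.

0–19: 7899 + 8706 + 7795 + 6217 = 30617
20–64: 4961 + 3513 + 4978 + 4082 + 4818 + 3385 + 4740 + 4873 + 4487 = 39837
65+: 844 + 343 = 1187
Youth dependency ratio = 30617 / 39837 × 100 = 76.9
Old-age dependency ratio = 1187 / 39837 × 100 = 3.0
Total dependency ratio = (30617 + 1187) / 39837 × 100 = 31804 / 39837 × 100 = 79.8

Youth dependency ratio: 76.9
Old-age dependency ratio: 3.0
Total dependency ratio: 79.8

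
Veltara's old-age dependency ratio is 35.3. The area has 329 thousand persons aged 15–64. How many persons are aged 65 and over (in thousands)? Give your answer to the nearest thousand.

Aged 65 and over: 116

Old-age dependency ratio = elderly / working-age × 100
35.3 = E / 329 × 100
⇒ 116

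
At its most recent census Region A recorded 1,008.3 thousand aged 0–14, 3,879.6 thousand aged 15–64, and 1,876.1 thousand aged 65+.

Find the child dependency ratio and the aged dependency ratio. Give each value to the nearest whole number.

Youth dependency ratio: 26
Old-age dependency ratio: 48

Youth dependency ratio = 1,008.3 / 3,879.6 × 100 = 26
Old-age dependency ratio = 1,876.1 / 3,879.6 × 100 = 48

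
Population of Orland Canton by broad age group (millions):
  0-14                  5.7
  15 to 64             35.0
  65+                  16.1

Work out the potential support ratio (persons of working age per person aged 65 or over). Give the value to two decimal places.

Potential support ratio = 35.0 / 16.1 = 2.17

Potential support ratio: 2.17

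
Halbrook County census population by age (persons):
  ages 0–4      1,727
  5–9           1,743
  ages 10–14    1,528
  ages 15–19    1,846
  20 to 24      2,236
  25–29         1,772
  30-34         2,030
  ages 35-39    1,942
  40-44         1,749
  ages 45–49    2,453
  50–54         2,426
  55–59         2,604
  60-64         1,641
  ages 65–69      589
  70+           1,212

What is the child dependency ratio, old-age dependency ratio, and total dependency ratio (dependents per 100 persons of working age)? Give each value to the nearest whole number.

0–14: 1,727 + 1,743 + 1,528 = 4,998
15–64: 1,846 + 2,236 + 1,772 + 2,030 + 1,942 + 1,749 + 2,453 + 2,426 + 2,604 + 1,641 = 20,699
65+: 589 + 1,212 = 1,801
Youth dependency ratio = 4,998 / 20,699 × 100 = 24
Old-age dependency ratio = 1,801 / 20,699 × 100 = 9
Total dependency ratio = (4,998 + 1,801) / 20,699 × 100 = 6,799 / 20,699 × 100 = 33

Youth dependency ratio: 24
Old-age dependency ratio: 9
Total dependency ratio: 33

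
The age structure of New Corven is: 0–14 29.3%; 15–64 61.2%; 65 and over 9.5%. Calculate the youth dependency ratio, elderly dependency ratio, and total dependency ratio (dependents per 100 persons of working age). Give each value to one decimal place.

Youth dependency ratio = 29.3 / 61.2 × 100 = 47.9
Old-age dependency ratio = 9.5 / 61.2 × 100 = 15.5
Total dependency ratio = (29.3 + 9.5) / 61.2 × 100 = 38.8 / 61.2 × 100 = 63.4

Youth dependency ratio: 47.9
Old-age dependency ratio: 15.5
Total dependency ratio: 63.4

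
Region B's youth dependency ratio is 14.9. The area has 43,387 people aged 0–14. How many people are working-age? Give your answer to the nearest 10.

Working-age: 291,190

Youth dependency ratio = youth / working-age × 100
14.9 = 43,387 / W × 100
⇒ 291,190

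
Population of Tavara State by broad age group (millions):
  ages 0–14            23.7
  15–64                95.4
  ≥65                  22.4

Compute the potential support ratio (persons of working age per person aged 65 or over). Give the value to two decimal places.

Potential support ratio: 4.26

Potential support ratio = 95.4 / 22.4 = 4.26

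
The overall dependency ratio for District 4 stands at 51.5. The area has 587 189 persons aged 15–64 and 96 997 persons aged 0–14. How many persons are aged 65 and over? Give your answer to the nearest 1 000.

Aged 65 and over: 205 000

Total dependency ratio = (youth + elderly) / working-age × 100
51.5 = (96 997 + E) / 587 189 × 100
⇒ 205 000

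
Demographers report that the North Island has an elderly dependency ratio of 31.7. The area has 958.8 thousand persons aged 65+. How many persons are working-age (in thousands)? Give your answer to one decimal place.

Working-age: 3,024.6

Old-age dependency ratio = elderly / working-age × 100
31.7 = 958.8 / W × 100
⇒ 3,024.6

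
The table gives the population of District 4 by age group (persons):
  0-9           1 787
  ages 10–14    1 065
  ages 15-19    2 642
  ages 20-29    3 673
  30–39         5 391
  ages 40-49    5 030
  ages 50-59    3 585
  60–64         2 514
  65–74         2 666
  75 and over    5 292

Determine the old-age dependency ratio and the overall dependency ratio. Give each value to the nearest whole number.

Old-age dependency ratio: 35
Total dependency ratio: 47

0–14: 1 787 + 1 065 = 2 852
15–64: 2 642 + 3 673 + 5 391 + 5 030 + 3 585 + 2 514 = 22 835
65+: 2 666 + 5 292 = 7 958
Old-age dependency ratio = 7 958 / 22 835 × 100 = 35
Total dependency ratio = (2 852 + 7 958) / 22 835 × 100 = 10 810 / 22 835 × 100 = 47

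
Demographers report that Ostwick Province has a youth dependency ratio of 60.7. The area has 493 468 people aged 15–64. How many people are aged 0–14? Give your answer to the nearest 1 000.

Aged 0–14: 300 000

Youth dependency ratio = youth / working-age × 100
60.7 = Y / 493 468 × 100
⇒ 300 000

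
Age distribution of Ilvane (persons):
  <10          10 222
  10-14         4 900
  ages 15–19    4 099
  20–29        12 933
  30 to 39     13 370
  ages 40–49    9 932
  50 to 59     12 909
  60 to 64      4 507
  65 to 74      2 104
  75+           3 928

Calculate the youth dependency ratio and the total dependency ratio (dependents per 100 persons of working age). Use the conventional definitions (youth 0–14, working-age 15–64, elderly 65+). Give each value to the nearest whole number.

Youth dependency ratio: 26
Total dependency ratio: 37

0–14: 10 222 + 4 900 = 15 122
15–64: 4 099 + 12 933 + 13 370 + 9 932 + 12 909 + 4 507 = 57 750
65+: 2 104 + 3 928 = 6 032
Youth dependency ratio = 15 122 / 57 750 × 100 = 26
Total dependency ratio = (15 122 + 6 032) / 57 750 × 100 = 21 154 / 57 750 × 100 = 37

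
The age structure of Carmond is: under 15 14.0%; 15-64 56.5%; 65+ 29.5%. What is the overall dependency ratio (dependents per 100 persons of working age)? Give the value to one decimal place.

Total dependency ratio: 77.0

Total dependency ratio = (14.0 + 29.5) / 56.5 × 100 = 43.5 / 56.5 × 100 = 77.0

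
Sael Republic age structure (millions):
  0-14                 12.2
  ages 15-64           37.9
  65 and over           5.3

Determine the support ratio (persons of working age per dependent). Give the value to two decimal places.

Support ratio: 2.17

Support ratio = 37.9 / (12.2 + 5.3) = 37.9 / 17.5 = 2.17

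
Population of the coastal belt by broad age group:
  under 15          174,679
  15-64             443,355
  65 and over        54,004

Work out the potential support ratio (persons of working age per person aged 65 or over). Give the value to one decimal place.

Potential support ratio = 443,355 / 54,004 = 8.2

Potential support ratio: 8.2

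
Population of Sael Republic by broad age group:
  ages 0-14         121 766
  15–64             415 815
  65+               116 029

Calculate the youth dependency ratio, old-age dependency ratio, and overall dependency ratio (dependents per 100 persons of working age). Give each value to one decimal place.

Youth dependency ratio: 29.3
Old-age dependency ratio: 27.9
Total dependency ratio: 57.2

Youth dependency ratio = 121 766 / 415 815 × 100 = 29.3
Old-age dependency ratio = 116 029 / 415 815 × 100 = 27.9
Total dependency ratio = (121 766 + 116 029) / 415 815 × 100 = 237 795 / 415 815 × 100 = 57.2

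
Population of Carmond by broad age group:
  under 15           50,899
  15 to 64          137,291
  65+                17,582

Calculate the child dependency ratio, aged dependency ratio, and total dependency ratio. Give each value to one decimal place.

Youth dependency ratio: 37.1
Old-age dependency ratio: 12.8
Total dependency ratio: 49.9

Youth dependency ratio = 50,899 / 137,291 × 100 = 37.1
Old-age dependency ratio = 17,582 / 137,291 × 100 = 12.8
Total dependency ratio = (50,899 + 17,582) / 137,291 × 100 = 68,481 / 137,291 × 100 = 49.9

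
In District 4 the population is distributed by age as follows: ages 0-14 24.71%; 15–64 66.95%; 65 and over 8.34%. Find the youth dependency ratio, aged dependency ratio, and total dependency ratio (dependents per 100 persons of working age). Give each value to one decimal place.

Youth dependency ratio = 24.71 / 66.95 × 100 = 36.9
Old-age dependency ratio = 8.34 / 66.95 × 100 = 12.5
Total dependency ratio = (24.71 + 8.34) / 66.95 × 100 = 33.05 / 66.95 × 100 = 49.4

Youth dependency ratio: 36.9
Old-age dependency ratio: 12.5
Total dependency ratio: 49.4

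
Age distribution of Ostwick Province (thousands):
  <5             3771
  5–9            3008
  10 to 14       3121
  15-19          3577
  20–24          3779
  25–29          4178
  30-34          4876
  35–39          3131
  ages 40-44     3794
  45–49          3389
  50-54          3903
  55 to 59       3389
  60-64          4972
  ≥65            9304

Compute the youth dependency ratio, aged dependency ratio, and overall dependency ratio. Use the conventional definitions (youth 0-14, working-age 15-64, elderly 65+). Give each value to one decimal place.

Youth dependency ratio: 25.4
Old-age dependency ratio: 23.9
Total dependency ratio: 49.3

0–14: 3771 + 3008 + 3121 = 9900
15–64: 3577 + 3779 + 4178 + 4876 + 3131 + 3794 + 3389 + 3903 + 3389 + 4972 = 38988
65+: 9304
Youth dependency ratio = 9900 / 38988 × 100 = 25.4
Old-age dependency ratio = 9304 / 38988 × 100 = 23.9
Total dependency ratio = (9900 + 9304) / 38988 × 100 = 19204 / 38988 × 100 = 49.3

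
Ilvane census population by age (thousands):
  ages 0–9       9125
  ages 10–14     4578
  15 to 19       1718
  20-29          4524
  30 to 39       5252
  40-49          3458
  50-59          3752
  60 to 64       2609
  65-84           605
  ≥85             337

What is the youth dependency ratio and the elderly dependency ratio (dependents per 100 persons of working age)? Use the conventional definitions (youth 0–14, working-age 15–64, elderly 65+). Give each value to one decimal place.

Youth dependency ratio: 64.3
Old-age dependency ratio: 4.4

0–14: 9125 + 4578 = 13703
15–64: 1718 + 4524 + 5252 + 3458 + 3752 + 2609 = 21313
65+: 605 + 337 = 942
Youth dependency ratio = 13703 / 21313 × 100 = 64.3
Old-age dependency ratio = 942 / 21313 × 100 = 4.4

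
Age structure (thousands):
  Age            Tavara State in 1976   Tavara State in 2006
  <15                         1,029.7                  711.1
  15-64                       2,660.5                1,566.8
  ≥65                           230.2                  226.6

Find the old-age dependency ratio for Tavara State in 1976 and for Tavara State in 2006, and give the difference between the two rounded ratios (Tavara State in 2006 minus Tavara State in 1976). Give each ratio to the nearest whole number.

Tavara State in 1976: 230.2 / 2,660.5 × 100 = 9
Tavara State in 2006: 226.6 / 1,566.8 × 100 = 14

Tavara State in 1976: 9
Tavara State in 2006: 14
Difference: +5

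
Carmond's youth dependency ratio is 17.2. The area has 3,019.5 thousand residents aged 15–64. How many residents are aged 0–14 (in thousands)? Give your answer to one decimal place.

Youth dependency ratio = youth / working-age × 100
17.2 = Y / 3,019.5 × 100
⇒ 519.4

Aged 0–14: 519.4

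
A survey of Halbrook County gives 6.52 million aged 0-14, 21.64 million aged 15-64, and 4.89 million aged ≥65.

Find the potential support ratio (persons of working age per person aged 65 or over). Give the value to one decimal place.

Potential support ratio = 21.64 / 4.89 = 4.4

Potential support ratio: 4.4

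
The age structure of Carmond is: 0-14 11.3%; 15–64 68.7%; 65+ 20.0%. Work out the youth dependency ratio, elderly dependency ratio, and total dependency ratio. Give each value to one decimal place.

Youth dependency ratio = 11.3 / 68.7 × 100 = 16.4
Old-age dependency ratio = 20.0 / 68.7 × 100 = 29.1
Total dependency ratio = (11.3 + 20.0) / 68.7 × 100 = 31.3 / 68.7 × 100 = 45.6

Youth dependency ratio: 16.4
Old-age dependency ratio: 29.1
Total dependency ratio: 45.6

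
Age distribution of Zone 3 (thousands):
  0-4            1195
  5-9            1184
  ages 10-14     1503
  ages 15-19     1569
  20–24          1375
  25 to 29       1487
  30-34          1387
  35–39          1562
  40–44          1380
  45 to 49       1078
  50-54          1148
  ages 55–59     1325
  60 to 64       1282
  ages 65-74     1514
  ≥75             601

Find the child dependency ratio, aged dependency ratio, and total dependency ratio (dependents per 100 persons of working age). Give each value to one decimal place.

Youth dependency ratio: 28.6
Old-age dependency ratio: 15.6
Total dependency ratio: 44.1

0–14: 1195 + 1184 + 1503 = 3882
15–64: 1569 + 1375 + 1487 + 1387 + 1562 + 1380 + 1078 + 1148 + 1325 + 1282 = 13593
65+: 1514 + 601 = 2115
Youth dependency ratio = 3882 / 13593 × 100 = 28.6
Old-age dependency ratio = 2115 / 13593 × 100 = 15.6
Total dependency ratio = (3882 + 2115) / 13593 × 100 = 5997 / 13593 × 100 = 44.1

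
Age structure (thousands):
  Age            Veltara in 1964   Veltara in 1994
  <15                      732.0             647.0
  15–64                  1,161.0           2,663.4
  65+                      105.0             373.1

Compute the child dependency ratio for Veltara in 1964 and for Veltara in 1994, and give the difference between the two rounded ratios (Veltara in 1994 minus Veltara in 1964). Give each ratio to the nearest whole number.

Veltara in 1964: 63
Veltara in 1994: 24
Difference: -39

Veltara in 1964: 732.0 / 1,161.0 × 100 = 63
Veltara in 1994: 647.0 / 2,663.4 × 100 = 24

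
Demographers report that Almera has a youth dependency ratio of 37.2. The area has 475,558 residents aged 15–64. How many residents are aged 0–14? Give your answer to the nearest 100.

Youth dependency ratio = youth / working-age × 100
37.2 = Y / 475,558 × 100
⇒ 176,900

Aged 0–14: 176,900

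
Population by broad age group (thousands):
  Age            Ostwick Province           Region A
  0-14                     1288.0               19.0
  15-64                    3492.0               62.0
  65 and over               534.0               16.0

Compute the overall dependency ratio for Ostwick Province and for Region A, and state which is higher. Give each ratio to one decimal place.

Ostwick Province: (1288.0 + 534.0) / 3492.0 × 100 = 1822.0 / 3492.0 × 100 = 52.2
Region A: (19.0 + 16.0) / 62.0 × 100 = 35.0 / 62.0 × 100 = 56.5

Ostwick Province: 52.2
Region A: 56.5
Higher: Region A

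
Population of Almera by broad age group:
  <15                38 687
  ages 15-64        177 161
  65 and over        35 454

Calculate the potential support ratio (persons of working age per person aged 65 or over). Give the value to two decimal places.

Potential support ratio = 177 161 / 35 454 = 5.00

Potential support ratio: 5.00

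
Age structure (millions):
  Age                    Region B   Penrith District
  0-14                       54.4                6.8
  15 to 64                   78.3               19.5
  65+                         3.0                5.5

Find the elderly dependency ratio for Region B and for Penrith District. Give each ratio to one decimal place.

Region B: 3.0 / 78.3 × 100 = 3.8
Penrith District: 5.5 / 19.5 × 100 = 28.2

Region B: 3.8
Penrith District: 28.2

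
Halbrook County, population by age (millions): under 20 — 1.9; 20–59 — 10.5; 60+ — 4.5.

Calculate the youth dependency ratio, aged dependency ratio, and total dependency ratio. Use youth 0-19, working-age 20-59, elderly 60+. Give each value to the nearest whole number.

Youth dependency ratio: 18
Old-age dependency ratio: 43
Total dependency ratio: 61

Youth dependency ratio = 1.9 / 10.5 × 100 = 18
Old-age dependency ratio = 4.5 / 10.5 × 100 = 43
Total dependency ratio = (1.9 + 4.5) / 10.5 × 100 = 6.4 / 10.5 × 100 = 61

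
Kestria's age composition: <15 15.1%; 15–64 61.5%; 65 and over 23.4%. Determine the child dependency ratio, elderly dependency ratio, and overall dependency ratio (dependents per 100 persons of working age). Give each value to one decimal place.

Youth dependency ratio: 24.6
Old-age dependency ratio: 38.0
Total dependency ratio: 62.6

Youth dependency ratio = 15.1 / 61.5 × 100 = 24.6
Old-age dependency ratio = 23.4 / 61.5 × 100 = 38.0
Total dependency ratio = (15.1 + 23.4) / 61.5 × 100 = 38.5 / 61.5 × 100 = 62.6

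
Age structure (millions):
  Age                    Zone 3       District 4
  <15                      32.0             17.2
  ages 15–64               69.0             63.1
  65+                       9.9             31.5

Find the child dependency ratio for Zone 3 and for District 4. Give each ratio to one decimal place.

Zone 3: 46.4
District 4: 27.3

Zone 3: 32.0 / 69.0 × 100 = 46.4
District 4: 17.2 / 63.1 × 100 = 27.3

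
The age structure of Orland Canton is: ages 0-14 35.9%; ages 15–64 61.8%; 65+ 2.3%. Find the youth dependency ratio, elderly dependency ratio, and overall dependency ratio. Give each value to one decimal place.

Youth dependency ratio: 58.1
Old-age dependency ratio: 3.7
Total dependency ratio: 61.8

Youth dependency ratio = 35.9 / 61.8 × 100 = 58.1
Old-age dependency ratio = 2.3 / 61.8 × 100 = 3.7
Total dependency ratio = (35.9 + 2.3) / 61.8 × 100 = 38.2 / 61.8 × 100 = 61.8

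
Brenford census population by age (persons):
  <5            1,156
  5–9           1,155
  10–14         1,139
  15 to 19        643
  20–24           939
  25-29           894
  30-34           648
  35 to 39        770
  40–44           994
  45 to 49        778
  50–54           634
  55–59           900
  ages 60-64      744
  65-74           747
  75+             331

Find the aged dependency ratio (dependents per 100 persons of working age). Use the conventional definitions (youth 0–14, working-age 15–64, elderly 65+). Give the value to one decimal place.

0–14: 1,156 + 1,155 + 1,139 = 3,450
15–64: 643 + 939 + 894 + 648 + 770 + 994 + 778 + 634 + 900 + 744 = 7,944
65+: 747 + 331 = 1,078
Old-age dependency ratio = 1,078 / 7,944 × 100 = 13.6

Old-age dependency ratio: 13.6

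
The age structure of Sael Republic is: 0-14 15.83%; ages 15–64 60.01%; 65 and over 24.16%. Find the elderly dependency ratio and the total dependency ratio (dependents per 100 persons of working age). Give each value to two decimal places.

Old-age dependency ratio: 40.26
Total dependency ratio: 66.64

Old-age dependency ratio = 24.16 / 60.01 × 100 = 40.26
Total dependency ratio = (15.83 + 24.16) / 60.01 × 100 = 39.99 / 60.01 × 100 = 66.64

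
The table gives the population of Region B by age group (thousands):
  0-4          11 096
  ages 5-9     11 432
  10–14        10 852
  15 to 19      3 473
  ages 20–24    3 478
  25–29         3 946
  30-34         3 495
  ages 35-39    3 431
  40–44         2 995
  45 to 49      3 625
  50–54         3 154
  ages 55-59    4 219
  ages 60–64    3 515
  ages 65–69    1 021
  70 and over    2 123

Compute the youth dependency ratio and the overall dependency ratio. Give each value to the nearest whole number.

Youth dependency ratio: 94
Total dependency ratio: 103

0–14: 11 096 + 11 432 + 10 852 = 33 380
15–64: 3 473 + 3 478 + 3 946 + 3 495 + 3 431 + 2 995 + 3 625 + 3 154 + 4 219 + 3 515 = 35 331
65+: 1 021 + 2 123 = 3 144
Youth dependency ratio = 33 380 / 35 331 × 100 = 94
Total dependency ratio = (33 380 + 3 144) / 35 331 × 100 = 36 524 / 35 331 × 100 = 103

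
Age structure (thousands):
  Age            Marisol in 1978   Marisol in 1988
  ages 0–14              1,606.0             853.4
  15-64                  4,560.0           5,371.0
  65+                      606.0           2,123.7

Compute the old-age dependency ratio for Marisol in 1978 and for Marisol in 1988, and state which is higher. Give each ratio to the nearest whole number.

Marisol in 1978: 13
Marisol in 1988: 40
Higher: Marisol in 1988

Marisol in 1978: 606.0 / 4,560.0 × 100 = 13
Marisol in 1988: 2,123.7 / 5,371.0 × 100 = 40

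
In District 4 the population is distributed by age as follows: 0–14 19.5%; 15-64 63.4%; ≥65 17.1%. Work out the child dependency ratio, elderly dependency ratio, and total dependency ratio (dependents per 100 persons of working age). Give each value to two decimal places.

Youth dependency ratio: 30.76
Old-age dependency ratio: 26.97
Total dependency ratio: 57.73

Youth dependency ratio = 19.5 / 63.4 × 100 = 30.76
Old-age dependency ratio = 17.1 / 63.4 × 100 = 26.97
Total dependency ratio = (19.5 + 17.1) / 63.4 × 100 = 36.6 / 63.4 × 100 = 57.73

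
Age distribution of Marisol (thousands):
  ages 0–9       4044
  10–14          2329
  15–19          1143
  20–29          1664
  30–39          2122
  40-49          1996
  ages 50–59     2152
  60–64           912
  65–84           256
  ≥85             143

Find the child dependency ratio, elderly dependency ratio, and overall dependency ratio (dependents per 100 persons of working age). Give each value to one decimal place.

Youth dependency ratio: 63.8
Old-age dependency ratio: 4.0
Total dependency ratio: 67.8

0–14: 4044 + 2329 = 6373
15–64: 1143 + 1664 + 2122 + 1996 + 2152 + 912 = 9989
65+: 256 + 143 = 399
Youth dependency ratio = 6373 / 9989 × 100 = 63.8
Old-age dependency ratio = 399 / 9989 × 100 = 4.0
Total dependency ratio = (6373 + 399) / 9989 × 100 = 6772 / 9989 × 100 = 67.8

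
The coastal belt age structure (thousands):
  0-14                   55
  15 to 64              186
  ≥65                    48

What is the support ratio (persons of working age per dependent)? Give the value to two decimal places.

Support ratio: 1.81

Support ratio = 186 / (55 + 48) = 186 / 103 = 1.81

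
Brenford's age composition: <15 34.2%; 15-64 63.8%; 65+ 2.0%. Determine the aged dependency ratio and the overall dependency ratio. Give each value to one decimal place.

Old-age dependency ratio: 3.1
Total dependency ratio: 56.7

Old-age dependency ratio = 2.0 / 63.8 × 100 = 3.1
Total dependency ratio = (34.2 + 2.0) / 63.8 × 100 = 36.2 / 63.8 × 100 = 56.7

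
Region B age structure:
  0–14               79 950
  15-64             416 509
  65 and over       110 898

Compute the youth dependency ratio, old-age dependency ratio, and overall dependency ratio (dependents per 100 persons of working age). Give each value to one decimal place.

Youth dependency ratio = 79 950 / 416 509 × 100 = 19.2
Old-age dependency ratio = 110 898 / 416 509 × 100 = 26.6
Total dependency ratio = (79 950 + 110 898) / 416 509 × 100 = 190 848 / 416 509 × 100 = 45.8

Youth dependency ratio: 19.2
Old-age dependency ratio: 26.6
Total dependency ratio: 45.8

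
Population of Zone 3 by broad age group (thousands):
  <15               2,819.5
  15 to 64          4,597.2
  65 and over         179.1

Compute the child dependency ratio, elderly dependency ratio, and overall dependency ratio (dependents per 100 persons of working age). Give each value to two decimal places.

Youth dependency ratio = 2,819.5 / 4,597.2 × 100 = 61.33
Old-age dependency ratio = 179.1 / 4,597.2 × 100 = 3.90
Total dependency ratio = (2,819.5 + 179.1) / 4,597.2 × 100 = 2,998.6 / 4,597.2 × 100 = 65.23

Youth dependency ratio: 61.33
Old-age dependency ratio: 3.90
Total dependency ratio: 65.23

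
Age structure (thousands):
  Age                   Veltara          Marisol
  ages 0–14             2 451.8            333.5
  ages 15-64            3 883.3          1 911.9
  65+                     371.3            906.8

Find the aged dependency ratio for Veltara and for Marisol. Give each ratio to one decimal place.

Veltara: 371.3 / 3 883.3 × 100 = 9.6
Marisol: 906.8 / 1 911.9 × 100 = 47.4

Veltara: 9.6
Marisol: 47.4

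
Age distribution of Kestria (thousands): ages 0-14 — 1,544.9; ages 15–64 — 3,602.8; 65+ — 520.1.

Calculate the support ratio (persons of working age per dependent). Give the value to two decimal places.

Support ratio = 3,602.8 / (1,544.9 + 520.1) = 3,602.8 / 2,065.0 = 1.74

Support ratio: 1.74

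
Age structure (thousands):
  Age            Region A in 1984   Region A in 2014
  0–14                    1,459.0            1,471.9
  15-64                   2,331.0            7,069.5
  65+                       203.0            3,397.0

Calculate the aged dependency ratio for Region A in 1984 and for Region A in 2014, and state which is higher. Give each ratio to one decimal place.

Region A in 1984: 8.7
Region A in 2014: 48.1
Higher: Region A in 2014

Region A in 1984: 203.0 / 2,331.0 × 100 = 8.7
Region A in 2014: 3,397.0 / 7,069.5 × 100 = 48.1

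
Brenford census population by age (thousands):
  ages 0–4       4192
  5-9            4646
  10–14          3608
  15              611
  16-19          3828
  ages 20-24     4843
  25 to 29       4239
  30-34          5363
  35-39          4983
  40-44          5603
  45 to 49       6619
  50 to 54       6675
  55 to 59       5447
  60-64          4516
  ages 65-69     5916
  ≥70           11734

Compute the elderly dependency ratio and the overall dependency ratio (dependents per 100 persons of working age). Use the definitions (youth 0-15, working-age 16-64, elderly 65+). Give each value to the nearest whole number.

0–15: 4192 + 4646 + 3608 + 611 = 13057
16–64: 3828 + 4843 + 4239 + 5363 + 4983 + 5603 + 6619 + 6675 + 5447 + 4516 = 52116
65+: 5916 + 11734 = 17650
Old-age dependency ratio = 17650 / 52116 × 100 = 34
Total dependency ratio = (13057 + 17650) / 52116 × 100 = 30707 / 52116 × 100 = 59

Old-age dependency ratio: 34
Total dependency ratio: 59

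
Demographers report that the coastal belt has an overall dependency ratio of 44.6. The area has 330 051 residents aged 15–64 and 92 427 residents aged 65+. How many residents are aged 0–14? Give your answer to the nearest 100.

Total dependency ratio = (youth + elderly) / working-age × 100
44.6 = (Y + 92 427) / 330 051 × 100
⇒ 54 800

Aged 0–14: 54 800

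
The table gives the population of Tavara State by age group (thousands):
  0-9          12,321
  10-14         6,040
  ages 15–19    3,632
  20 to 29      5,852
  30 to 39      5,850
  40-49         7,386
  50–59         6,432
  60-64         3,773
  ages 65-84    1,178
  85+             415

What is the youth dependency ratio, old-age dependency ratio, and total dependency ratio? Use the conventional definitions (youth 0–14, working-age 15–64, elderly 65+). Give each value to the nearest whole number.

Youth dependency ratio: 56
Old-age dependency ratio: 5
Total dependency ratio: 61

0–14: 12,321 + 6,040 = 18,361
15–64: 3,632 + 5,852 + 5,850 + 7,386 + 6,432 + 3,773 = 32,925
65+: 1,178 + 415 = 1,593
Youth dependency ratio = 18,361 / 32,925 × 100 = 56
Old-age dependency ratio = 1,593 / 32,925 × 100 = 5
Total dependency ratio = (18,361 + 1,593) / 32,925 × 100 = 19,954 / 32,925 × 100 = 61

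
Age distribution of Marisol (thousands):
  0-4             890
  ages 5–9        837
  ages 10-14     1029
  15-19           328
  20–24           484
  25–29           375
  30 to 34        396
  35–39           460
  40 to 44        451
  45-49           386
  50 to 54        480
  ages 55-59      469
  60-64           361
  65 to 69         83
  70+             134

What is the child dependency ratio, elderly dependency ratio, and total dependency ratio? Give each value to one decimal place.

Youth dependency ratio: 65.8
Old-age dependency ratio: 5.2
Total dependency ratio: 71.0

0–14: 890 + 837 + 1029 = 2756
15–64: 328 + 484 + 375 + 396 + 460 + 451 + 386 + 480 + 469 + 361 = 4190
65+: 83 + 134 = 217
Youth dependency ratio = 2756 / 4190 × 100 = 65.8
Old-age dependency ratio = 217 / 4190 × 100 = 5.2
Total dependency ratio = (2756 + 217) / 4190 × 100 = 2973 / 4190 × 100 = 71.0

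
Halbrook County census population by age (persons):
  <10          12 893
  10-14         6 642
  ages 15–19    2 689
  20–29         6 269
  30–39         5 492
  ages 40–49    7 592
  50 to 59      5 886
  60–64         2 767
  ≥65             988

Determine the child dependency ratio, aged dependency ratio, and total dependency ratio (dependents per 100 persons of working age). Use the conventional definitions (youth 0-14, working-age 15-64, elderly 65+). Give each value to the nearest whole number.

Youth dependency ratio: 64
Old-age dependency ratio: 3
Total dependency ratio: 67

0–14: 12 893 + 6 642 = 19 535
15–64: 2 689 + 6 269 + 5 492 + 7 592 + 5 886 + 2 767 = 30 695
65+: 988
Youth dependency ratio = 19 535 / 30 695 × 100 = 64
Old-age dependency ratio = 988 / 30 695 × 100 = 3
Total dependency ratio = (19 535 + 988) / 30 695 × 100 = 20 523 / 30 695 × 100 = 67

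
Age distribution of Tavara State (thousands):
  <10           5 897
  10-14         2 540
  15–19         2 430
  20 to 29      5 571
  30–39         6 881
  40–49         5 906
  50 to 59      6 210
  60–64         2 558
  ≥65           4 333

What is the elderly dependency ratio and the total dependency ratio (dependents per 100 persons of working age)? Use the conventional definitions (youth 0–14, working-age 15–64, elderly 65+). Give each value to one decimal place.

Old-age dependency ratio: 14.7
Total dependency ratio: 43.2

0–14: 5 897 + 2 540 = 8 437
15–64: 2 430 + 5 571 + 6 881 + 5 906 + 6 210 + 2 558 = 29 556
65+: 4 333
Old-age dependency ratio = 4 333 / 29 556 × 100 = 14.7
Total dependency ratio = (8 437 + 4 333) / 29 556 × 100 = 12 770 / 29 556 × 100 = 43.2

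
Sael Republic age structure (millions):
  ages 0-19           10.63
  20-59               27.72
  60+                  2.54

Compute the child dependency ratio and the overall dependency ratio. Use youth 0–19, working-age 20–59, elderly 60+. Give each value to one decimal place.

Youth dependency ratio: 38.3
Total dependency ratio: 47.5

Youth dependency ratio = 10.63 / 27.72 × 100 = 38.3
Total dependency ratio = (10.63 + 2.54) / 27.72 × 100 = 13.17 / 27.72 × 100 = 47.5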